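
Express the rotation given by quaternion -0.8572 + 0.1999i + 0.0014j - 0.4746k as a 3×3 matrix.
[[0.5495, -0.8131, -0.1921], [0.8142, 0.4696, 0.3414], [-0.1873, -0.344, 0.9201]]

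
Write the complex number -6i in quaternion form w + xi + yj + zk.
0 - 6i + 0j + 0k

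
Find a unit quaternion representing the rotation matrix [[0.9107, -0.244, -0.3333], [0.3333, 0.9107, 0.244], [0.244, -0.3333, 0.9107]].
0.9659 - 0.1494i - 0.1494j + 0.1494k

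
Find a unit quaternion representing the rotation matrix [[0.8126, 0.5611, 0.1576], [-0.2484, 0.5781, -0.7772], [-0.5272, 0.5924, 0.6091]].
0.866 + 0.3954i + 0.1977j - 0.2337k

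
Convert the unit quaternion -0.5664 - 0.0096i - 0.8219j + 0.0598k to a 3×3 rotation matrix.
[[-0.3582, 0.0835, 0.9299], [-0.052, 0.9927, -0.1092], [-0.9322, -0.0874, -0.3512]]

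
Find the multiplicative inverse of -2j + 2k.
0.25j - 0.25k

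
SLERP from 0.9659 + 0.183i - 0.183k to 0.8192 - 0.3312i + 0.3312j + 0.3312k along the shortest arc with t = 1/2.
0.9767 - 0.0811i + 0.1812j + 0.0811k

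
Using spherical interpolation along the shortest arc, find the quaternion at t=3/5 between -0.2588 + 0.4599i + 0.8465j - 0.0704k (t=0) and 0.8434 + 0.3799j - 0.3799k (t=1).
0.5048 + 0.2527i + 0.7565j - 0.3301k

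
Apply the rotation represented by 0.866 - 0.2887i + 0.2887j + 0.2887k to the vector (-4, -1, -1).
(-2.333, -2.667, 2.334)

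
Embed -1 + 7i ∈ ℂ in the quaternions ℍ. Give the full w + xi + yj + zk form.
-1 + 7i + 0j + 0k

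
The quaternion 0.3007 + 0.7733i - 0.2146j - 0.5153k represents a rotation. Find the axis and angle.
axis = (0.8108, -0.225, -0.5403), θ = 145°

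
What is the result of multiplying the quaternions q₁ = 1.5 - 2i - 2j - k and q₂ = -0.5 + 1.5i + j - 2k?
2.25 + 8.25i - 3j - 1.5k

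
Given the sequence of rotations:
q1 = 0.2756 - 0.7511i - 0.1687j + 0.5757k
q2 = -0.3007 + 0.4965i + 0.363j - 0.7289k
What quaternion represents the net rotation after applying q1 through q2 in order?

q2 · q1 = 0.7709 + 0.4487i + 0.4124j - 0.1851k
0.7709 + 0.4487i + 0.4124j - 0.1851k


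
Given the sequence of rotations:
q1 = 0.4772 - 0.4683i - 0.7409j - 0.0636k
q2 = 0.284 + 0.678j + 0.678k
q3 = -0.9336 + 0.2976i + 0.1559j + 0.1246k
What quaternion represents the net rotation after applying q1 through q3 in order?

q2 · q1 = 0.681 + 0.3262i - 0.2044j + 0.623k
q3 · q2 · q1 = -0.7786 + 0.0207i + 0.1522j - 0.6085k
-0.7786 + 0.0207i + 0.1522j - 0.6085k


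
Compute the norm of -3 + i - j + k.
√12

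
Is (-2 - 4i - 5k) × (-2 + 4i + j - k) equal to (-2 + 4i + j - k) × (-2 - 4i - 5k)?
No: pq = 15 + 5i - 26j + 8k ≠ 15 - 5i + 22j + 16k = qp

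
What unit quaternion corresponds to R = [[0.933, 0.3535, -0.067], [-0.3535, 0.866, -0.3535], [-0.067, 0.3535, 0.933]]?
0.9659 + 0.183i - 0.183k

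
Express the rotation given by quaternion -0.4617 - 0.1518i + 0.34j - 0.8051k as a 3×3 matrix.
[[-0.5276, -0.8467, -0.0695], [0.6402, -0.3425, -0.6876], [0.5584, -0.4073, 0.7227]]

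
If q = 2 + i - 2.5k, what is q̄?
2 - i + 2.5k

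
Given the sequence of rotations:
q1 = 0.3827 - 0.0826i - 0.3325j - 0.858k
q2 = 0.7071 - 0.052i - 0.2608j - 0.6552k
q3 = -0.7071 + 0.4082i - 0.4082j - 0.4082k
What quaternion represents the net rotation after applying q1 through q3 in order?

q2 · q1 = -0.3826 - 0.0724i - 0.3254j - 0.8617k
q3 · q2 · q1 = -0.1845 + 0.1139i + 0.7676j + 0.6031k
-0.1845 + 0.1139i + 0.7676j + 0.6031k


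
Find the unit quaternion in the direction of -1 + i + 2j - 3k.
-0.2582 + 0.2582i + 0.5164j - 0.7746k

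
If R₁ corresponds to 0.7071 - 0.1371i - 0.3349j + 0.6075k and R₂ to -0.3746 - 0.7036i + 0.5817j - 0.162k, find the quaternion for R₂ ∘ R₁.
-0.0681 - 0.147i + 0.9864j - 0.0267k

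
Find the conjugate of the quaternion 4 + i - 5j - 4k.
4 - i + 5j + 4k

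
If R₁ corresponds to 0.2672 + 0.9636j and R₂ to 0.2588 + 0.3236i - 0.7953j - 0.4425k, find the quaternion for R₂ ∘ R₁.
0.8355 + 0.5129i + 0.0369j + 0.1936k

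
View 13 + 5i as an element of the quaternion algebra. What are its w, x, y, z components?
13 + 5i + 0j + 0k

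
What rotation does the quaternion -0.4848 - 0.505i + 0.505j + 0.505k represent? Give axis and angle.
axis = (-√3/3, √3/3, √3/3), θ = 238°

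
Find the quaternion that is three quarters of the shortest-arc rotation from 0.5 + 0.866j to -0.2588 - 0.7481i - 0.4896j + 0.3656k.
0.3554 + 0.6045i + 0.6489j - 0.2954k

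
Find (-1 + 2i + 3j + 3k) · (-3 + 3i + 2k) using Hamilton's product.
-9 - 3i - 4j - 20k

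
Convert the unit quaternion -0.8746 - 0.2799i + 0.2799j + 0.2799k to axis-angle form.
axis = (-√3/3, √3/3, √3/3), θ = 302°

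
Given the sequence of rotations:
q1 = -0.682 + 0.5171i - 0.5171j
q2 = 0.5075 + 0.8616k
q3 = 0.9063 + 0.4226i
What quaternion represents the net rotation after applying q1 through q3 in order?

q2 · q1 = -0.3461 + 0.708i + 0.1831j - 0.5876k
q3 · q2 · q1 = -0.6129 + 0.4954i + 0.4143j - 0.4552k
-0.6129 + 0.4954i + 0.4143j - 0.4552k


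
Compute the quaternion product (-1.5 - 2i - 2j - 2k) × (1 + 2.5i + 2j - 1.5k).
4.5 + 1.25i - 13j + 1.25k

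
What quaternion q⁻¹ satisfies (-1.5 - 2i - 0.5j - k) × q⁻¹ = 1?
-0.2 + 0.2667i + 0.0667j + 0.1333k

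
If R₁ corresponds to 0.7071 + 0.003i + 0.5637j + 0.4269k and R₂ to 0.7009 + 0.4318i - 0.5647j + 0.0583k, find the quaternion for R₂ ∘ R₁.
0.7877 + 0.0335i - 0.1884j + 0.5855k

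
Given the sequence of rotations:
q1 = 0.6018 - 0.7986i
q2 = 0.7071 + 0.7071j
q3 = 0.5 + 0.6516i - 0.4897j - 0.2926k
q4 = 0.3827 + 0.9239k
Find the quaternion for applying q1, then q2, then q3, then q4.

q2 · q1 = 0.4255 - 0.5647i + 0.4255j + 0.5647k
q3 · q2 · q1 = 0.9543 - 0.1571i - 0.1983j + 0.1586k
q4 · q3 · q2 · q1 = 0.2187 + 0.1231i - 0.221j + 0.9424k
0.2187 + 0.1231i - 0.221j + 0.9424k


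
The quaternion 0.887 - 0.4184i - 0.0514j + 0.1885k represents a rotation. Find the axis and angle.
axis = (-0.9061, -0.1113, 0.4082), θ = 55°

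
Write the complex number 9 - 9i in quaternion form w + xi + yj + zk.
9 - 9i + 0j + 0k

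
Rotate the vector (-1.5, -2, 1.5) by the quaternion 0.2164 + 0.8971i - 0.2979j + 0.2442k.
(0.689, 1.3, -2.517)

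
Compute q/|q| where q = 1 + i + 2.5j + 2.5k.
0.2626 + 0.2626i + 0.6565j + 0.6565k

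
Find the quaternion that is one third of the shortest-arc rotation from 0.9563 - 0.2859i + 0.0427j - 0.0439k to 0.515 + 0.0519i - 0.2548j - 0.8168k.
0.9125 - 0.1916i - 0.0689j - 0.3548k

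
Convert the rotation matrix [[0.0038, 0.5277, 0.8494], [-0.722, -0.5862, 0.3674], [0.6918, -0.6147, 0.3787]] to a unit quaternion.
-0.4462 + 0.5503i - 0.0883j + 0.7002k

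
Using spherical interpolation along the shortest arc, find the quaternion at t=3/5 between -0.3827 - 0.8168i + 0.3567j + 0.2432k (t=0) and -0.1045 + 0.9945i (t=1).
-0.0978 - 0.9779i + 0.1527j + 0.1041k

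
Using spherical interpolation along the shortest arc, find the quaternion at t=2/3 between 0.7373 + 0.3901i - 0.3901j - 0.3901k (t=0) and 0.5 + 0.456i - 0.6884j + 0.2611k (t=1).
0.6224 + 0.4645i - 0.6286j + 0.0419k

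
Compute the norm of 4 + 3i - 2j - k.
√30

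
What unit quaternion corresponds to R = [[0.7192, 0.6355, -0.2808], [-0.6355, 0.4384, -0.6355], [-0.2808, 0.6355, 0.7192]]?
0.8481 + 0.3747i - 0.3747k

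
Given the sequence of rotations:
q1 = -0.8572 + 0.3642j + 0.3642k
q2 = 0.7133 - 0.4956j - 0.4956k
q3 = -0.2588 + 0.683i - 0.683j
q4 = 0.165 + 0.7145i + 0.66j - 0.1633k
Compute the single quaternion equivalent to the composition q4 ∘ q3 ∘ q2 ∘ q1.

q2 · q1 = -0.2504 + 0.6846j + 0.6846k
q3 · q2 · q1 = 0.5324 - 0.6386i - 0.4737j + 0.2904k
q4 · q3 · q2 · q1 = 0.9042 + 0.3893i + 0.17j + 0.044k
0.9042 + 0.3893i + 0.17j + 0.044k


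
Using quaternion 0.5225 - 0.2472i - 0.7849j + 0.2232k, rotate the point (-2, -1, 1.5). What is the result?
(-0.887, -2.159, -1.343)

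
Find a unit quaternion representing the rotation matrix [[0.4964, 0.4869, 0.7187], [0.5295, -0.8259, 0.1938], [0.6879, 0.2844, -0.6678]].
0.0262 + 0.8646i + 0.2939j + 0.4067k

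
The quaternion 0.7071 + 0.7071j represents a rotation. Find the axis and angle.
axis = (0, 1, 0), θ = π/2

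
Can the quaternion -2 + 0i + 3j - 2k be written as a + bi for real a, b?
No. The quaternion -2 + 3j - 2k has j-coefficient y = 3 and k-coefficient z = -2, not both zero, so it does not lie in the complex subalgebra spanned by 1 and i.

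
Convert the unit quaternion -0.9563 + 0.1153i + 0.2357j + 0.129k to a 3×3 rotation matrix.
[[0.8556, 0.3011, -0.4211], [-0.1924, 0.9401, 0.2813], [0.4805, -0.1597, 0.8623]]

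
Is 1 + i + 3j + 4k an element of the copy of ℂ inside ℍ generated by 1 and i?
No. The quaternion 1 + i + 3j + 4k has j-coefficient y = 3 and k-coefficient z = 4, not both zero, so it does not lie in the complex subalgebra spanned by 1 and i.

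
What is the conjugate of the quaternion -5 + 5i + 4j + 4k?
-5 - 5i - 4j - 4k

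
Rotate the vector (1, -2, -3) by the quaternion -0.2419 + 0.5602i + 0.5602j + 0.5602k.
(-3.123, -1.829, 0.951)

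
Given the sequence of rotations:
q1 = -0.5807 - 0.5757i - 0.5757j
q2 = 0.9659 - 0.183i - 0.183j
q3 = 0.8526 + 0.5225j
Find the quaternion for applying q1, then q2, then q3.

q2 · q1 = -0.7716 - 0.4498i - 0.4498j
q3 · q2 · q1 = -0.4228 - 0.3835i - 0.7867j + 0.235k
-0.4228 - 0.3835i - 0.7867j + 0.235k


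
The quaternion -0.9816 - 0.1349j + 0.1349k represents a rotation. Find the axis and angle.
axis = (0, -√2/2, √2/2), θ = 338°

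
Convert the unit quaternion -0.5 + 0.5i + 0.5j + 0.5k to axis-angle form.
axis = (√3/3, √3/3, √3/3), θ = 4π/3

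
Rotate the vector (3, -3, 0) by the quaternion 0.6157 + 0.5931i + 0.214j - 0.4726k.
(-1.122, -0.534, -4.057)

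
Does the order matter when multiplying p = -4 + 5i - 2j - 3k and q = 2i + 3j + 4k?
Yes: pq = 8 - 7i - 38j + 3k ≠ 8 - 9i + 14j - 35k = qp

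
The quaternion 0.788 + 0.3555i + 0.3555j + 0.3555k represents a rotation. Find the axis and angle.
axis = (√3/3, √3/3, √3/3), θ = 76°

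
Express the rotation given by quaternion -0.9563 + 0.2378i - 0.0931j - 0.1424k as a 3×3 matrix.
[[0.9421, -0.3166, 0.1103], [0.2281, 0.8463, 0.4813], [-0.2458, -0.4283, 0.8696]]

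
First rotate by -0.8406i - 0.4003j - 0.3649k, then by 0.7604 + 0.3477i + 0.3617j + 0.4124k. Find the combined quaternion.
0.5875 - 0.6061i - 0.5242j - 0.1126k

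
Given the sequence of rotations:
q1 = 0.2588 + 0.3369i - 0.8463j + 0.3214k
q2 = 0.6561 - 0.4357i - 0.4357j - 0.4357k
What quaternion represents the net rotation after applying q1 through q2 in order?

q2 · q1 = 0.0879 - 0.4005i - 0.6748j + 0.6136k
0.0879 - 0.4005i - 0.6748j + 0.6136k


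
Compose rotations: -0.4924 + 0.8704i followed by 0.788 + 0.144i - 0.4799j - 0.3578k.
-0.5133 + 0.615i - 0.0751j + 0.5939k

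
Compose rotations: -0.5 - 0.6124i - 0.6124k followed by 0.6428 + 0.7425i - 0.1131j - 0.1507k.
0.041 - 0.6956i + 0.6035j - 0.3876k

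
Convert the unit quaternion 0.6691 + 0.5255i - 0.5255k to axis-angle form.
axis = (√2/2, 0, -√2/2), θ = 96°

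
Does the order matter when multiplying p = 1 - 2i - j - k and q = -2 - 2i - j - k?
No: pq = qp = -8 + 2i + j + k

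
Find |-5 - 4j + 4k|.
√57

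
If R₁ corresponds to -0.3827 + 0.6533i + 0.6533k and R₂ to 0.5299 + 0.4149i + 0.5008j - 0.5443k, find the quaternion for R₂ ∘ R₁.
-0.1183 + 0.5146i - 0.8183j + 0.2273k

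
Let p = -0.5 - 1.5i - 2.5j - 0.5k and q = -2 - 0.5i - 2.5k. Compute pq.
-1 + 9.5i + 1.5j + k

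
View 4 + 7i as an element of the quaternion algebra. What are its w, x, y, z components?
4 + 7i + 0j + 0k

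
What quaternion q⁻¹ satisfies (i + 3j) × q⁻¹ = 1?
-0.1i - 0.3j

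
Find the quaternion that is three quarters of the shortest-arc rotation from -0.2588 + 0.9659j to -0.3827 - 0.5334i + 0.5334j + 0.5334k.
-0.3796 - 0.4261i + 0.702j + 0.4261k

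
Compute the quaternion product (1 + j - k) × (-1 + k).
i - j + 2k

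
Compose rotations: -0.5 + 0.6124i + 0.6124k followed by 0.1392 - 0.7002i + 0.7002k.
-0.0696 + 0.4353i + 0.8576j - 0.2649k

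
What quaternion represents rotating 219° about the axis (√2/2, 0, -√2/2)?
-0.3338 + 0.6665i - 0.6665k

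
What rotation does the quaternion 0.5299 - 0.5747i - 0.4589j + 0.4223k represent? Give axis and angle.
axis = (-0.6777, -0.5411, 0.498), θ = 116°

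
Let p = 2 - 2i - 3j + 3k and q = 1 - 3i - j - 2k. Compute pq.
-1 + i - 18j - 8k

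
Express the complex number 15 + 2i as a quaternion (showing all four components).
15 + 2i + 0j + 0k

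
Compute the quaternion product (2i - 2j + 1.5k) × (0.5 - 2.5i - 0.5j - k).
5.5 + 3.75i - 2.75j - 5.25k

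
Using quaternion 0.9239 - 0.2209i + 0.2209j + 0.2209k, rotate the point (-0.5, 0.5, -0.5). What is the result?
(-0.811, -0.006, -0.305)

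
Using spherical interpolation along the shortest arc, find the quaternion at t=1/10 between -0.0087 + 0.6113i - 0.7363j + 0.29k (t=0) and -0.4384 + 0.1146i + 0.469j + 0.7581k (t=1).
0.0579 + 0.5821i - 0.7931j + 0.1695k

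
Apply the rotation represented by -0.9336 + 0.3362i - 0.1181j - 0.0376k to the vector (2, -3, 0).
(2.387, -2.332, 1.365)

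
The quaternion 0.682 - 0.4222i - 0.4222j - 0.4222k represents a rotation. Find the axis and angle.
axis = (-√3/3, -√3/3, -√3/3), θ = 94°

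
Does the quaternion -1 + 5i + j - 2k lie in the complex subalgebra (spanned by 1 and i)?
No. The quaternion -1 + 5i + j - 2k has j-coefficient y = 1 and k-coefficient z = -2, not both zero, so it does not lie in the complex subalgebra spanned by 1 and i.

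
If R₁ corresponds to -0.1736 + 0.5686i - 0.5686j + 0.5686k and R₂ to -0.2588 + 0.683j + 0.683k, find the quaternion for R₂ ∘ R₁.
0.0449 + 0.6296i + 0.4169j - 0.6541k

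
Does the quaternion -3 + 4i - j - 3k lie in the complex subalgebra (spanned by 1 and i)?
No. The quaternion -3 + 4i - j - 3k has j-coefficient y = -1 and k-coefficient z = -3, not both zero, so it does not lie in the complex subalgebra spanned by 1 and i.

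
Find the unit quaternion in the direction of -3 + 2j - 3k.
-0.6396 + 0.4264j - 0.6396k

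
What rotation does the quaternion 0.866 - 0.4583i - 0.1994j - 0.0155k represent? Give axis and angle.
axis = (-0.9165, -0.3988, -0.031), θ = π/3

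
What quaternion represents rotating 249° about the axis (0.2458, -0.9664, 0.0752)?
-0.5664 + 0.2026i - 0.7964j + 0.062k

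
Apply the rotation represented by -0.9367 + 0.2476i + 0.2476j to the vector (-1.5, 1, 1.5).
(-1.889, 1.389, -0.027)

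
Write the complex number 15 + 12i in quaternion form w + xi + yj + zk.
15 + 12i + 0j + 0k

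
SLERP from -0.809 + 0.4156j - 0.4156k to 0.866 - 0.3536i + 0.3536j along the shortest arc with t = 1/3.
-0.9276 + 0.1368i + 0.1676j - 0.3044k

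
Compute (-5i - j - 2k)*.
5i + j + 2k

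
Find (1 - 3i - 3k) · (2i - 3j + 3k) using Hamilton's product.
15 - 7i + 12k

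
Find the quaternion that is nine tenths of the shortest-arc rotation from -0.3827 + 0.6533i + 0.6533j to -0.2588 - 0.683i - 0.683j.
0.1951 + 0.6935i + 0.6935j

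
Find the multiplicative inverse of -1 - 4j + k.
-0.0556 + 0.2222j - 0.0556k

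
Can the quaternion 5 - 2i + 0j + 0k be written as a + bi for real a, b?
Yes. The quaternion 5 - 2i has j- and k-coefficients y = z = 0, so it lies in the complex subalgebra spanned by 1 and i.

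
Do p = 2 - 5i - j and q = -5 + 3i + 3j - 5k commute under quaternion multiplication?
No: pq = 8 + 36i - 14j - 22k ≠ 8 + 26i + 36j + 2k = qp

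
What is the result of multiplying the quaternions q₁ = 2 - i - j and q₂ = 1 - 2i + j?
1 - 5i + j - 3k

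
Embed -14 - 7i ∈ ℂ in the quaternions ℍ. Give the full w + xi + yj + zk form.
-14 - 7i + 0j + 0k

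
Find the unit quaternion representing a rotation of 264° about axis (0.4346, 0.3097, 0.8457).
-0.6691 + 0.323i + 0.2302j + 0.6285k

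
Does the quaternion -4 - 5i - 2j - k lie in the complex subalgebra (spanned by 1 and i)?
No. The quaternion -4 - 5i - 2j - k has j-coefficient y = -2 and k-coefficient z = -1, not both zero, so it does not lie in the complex subalgebra spanned by 1 and i.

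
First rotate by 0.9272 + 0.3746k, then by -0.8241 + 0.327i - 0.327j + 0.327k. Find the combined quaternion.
-0.8866 + 0.1807i - 0.4257j - 0.0055k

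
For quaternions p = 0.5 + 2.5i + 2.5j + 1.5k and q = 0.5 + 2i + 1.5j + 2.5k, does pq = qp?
No: pq = -12.25 + 6.25i - 1.25j + 0.75k ≠ -12.25 - 1.75i + 5.25j + 3.25k = qp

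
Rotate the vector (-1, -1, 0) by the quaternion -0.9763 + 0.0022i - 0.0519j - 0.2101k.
(-0.496, -1.322, 0.085)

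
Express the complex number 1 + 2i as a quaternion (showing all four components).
1 + 2i + 0j + 0k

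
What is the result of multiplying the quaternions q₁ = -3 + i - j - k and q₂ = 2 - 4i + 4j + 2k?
4 + 16i - 12j - 8k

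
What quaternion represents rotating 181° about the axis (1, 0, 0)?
-0.0087 + i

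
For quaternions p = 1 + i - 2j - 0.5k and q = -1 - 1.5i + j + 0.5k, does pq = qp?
No: pq = 2.75 - 3i + 3.25j - k ≠ 2.75 - 2i + 2.75j + 3k = qp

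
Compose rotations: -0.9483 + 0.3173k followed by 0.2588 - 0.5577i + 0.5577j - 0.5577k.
-0.0685 + 0.7058i - 0.3519j + 0.611k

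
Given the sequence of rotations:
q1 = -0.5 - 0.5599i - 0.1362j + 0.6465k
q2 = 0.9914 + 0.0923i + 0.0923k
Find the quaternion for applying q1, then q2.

q2 · q1 = -0.5037 - 0.5887i - 0.2464j + 0.5822k
-0.5037 - 0.5887i - 0.2464j + 0.5822k


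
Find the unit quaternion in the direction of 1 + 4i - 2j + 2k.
0.2 + 0.8i - 0.4j + 0.4k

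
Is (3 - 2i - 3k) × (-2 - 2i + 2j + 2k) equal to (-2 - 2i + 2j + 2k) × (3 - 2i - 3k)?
No: pq = -4 + 4i + 16j + 8k ≠ -4 - 8i - 4j + 16k = qp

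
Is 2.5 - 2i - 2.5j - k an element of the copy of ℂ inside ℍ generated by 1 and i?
No. The quaternion 2.5 - 2i - 2.5j - k has j-coefficient y = -2.5 and k-coefficient z = -1, not both zero, so it does not lie in the complex subalgebra spanned by 1 and i.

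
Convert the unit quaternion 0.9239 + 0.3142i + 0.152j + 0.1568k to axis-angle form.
axis = (0.8211, 0.3972, 0.4098), θ = π/4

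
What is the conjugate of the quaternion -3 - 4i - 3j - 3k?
-3 + 4i + 3j + 3k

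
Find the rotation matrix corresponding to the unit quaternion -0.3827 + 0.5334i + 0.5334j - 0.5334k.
[[-0.1381, 0.1608, -0.9773], [0.9773, -0.1381, -0.1608], [-0.1608, -0.9773, -0.1381]]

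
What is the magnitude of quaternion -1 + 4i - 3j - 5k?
√51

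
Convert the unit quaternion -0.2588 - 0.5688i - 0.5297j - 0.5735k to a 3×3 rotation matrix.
[[-0.219, 0.3057, 0.9266], [0.8994, -0.3049, 0.3132], [0.3782, 0.902, -0.2082]]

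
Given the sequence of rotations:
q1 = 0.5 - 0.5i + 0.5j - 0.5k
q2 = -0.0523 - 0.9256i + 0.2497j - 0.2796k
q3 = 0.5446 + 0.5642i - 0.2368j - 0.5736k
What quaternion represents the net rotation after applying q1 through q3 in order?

q2 · q1 = -0.7536 - 0.4217i - 0.2243j - 0.4516k
q3 · q2 · q1 = -0.4846 - 0.6766i + 0.553j - 0.0401k
-0.4846 - 0.6766i + 0.553j - 0.0401k


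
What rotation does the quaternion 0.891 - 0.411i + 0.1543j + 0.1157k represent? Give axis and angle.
axis = (-0.9053, 0.3399, 0.2548), θ = 54°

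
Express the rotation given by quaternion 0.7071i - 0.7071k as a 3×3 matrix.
[[0, 0, -1], [0, -1, 0], [-1, 0, 0]]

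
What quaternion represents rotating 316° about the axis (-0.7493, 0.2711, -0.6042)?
-0.9272 - 0.2807i + 0.1016j - 0.2263k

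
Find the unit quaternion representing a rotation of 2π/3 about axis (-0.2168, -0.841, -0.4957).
0.5 - 0.1878i - 0.7283j - 0.4293k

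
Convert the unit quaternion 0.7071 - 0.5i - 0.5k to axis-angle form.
axis = (-√2/2, 0, -√2/2), θ = π/2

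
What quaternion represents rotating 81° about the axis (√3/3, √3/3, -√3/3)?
0.7604 + 0.375i + 0.375j - 0.375k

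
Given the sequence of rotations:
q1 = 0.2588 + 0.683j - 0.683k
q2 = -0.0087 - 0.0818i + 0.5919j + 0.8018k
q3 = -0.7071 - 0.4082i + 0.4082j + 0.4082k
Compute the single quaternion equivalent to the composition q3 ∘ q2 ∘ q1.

q2 · q1 = 0.1411 - 0.9731i + 0.0914j + 0.1576k
q3 · q2 · q1 = -0.5986 + 0.6575i - 0.3399j + 0.3061k
-0.5986 + 0.6575i - 0.3399j + 0.3061k


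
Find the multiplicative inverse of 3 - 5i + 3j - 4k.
0.0508 + 0.0847i - 0.0508j + 0.0678k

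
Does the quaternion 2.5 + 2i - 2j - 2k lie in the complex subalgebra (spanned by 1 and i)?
No. The quaternion 2.5 + 2i - 2j - 2k has j-coefficient y = -2 and k-coefficient z = -2, not both zero, so it does not lie in the complex subalgebra spanned by 1 and i.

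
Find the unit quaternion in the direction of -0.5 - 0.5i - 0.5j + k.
-0.378 - 0.378i - 0.378j + 0.7559k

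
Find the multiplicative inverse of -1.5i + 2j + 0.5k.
0.2308i - 0.3077j - 0.0769k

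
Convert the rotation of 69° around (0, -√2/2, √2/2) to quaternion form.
0.8241 - 0.4005j + 0.4005k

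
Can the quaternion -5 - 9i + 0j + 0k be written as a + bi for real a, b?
Yes. The quaternion -5 - 9i has j- and k-coefficients y = z = 0, so it lies in the complex subalgebra spanned by 1 and i.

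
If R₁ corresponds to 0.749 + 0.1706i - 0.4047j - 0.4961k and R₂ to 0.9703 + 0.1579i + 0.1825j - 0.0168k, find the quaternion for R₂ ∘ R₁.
0.7653 + 0.1865i - 0.1805j - 0.589k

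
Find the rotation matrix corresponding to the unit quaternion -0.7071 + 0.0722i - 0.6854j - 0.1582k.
[[0.0104, -0.3227, 0.9464], [0.1248, 0.9395, 0.319], [-0.9921, 0.1148, 0.05]]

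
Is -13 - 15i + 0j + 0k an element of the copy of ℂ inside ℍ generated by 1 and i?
Yes. The quaternion -13 - 15i has j- and k-coefficients y = z = 0, so it lies in the complex subalgebra spanned by 1 and i.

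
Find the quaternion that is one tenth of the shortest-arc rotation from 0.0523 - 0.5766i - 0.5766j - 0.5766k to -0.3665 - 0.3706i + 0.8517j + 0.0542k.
0.0975 - 0.4991i - 0.6587j - 0.5546k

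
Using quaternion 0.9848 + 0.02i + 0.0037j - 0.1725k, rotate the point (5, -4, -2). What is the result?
(3.342, -5.375, -2.222)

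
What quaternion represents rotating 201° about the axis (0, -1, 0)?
-0.1822 - 0.9833j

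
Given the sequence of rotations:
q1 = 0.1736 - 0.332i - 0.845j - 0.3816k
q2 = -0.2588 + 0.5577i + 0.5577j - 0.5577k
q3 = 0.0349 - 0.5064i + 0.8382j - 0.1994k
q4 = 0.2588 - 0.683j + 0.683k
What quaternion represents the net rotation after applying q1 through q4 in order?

q2 · q1 = 0.3987 - 0.5013i + 0.7135j - 0.2842k
q3 · q2 · q1 = -0.8947 - 0.3153i + 0.3151j - 0.0305k
q4 · q3 · q2 · q1 = 0.0045 - 0.276i + 0.4773j - 0.8343k
0.0045 - 0.276i + 0.4773j - 0.8343k


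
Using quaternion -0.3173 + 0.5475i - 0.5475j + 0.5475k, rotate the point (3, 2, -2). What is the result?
(-2.995, -2.735, -0.74)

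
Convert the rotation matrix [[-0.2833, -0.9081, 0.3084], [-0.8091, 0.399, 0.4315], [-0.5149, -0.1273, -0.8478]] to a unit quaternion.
0.2588 - 0.5398i + 0.7953j + 0.0956k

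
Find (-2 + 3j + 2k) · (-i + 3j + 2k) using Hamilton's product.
-13 + 2i - 8j - k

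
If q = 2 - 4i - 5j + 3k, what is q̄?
2 + 4i + 5j - 3k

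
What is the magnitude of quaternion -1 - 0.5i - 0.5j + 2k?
2.345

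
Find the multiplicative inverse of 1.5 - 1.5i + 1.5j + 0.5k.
0.2143 + 0.2143i - 0.2143j - 0.0714k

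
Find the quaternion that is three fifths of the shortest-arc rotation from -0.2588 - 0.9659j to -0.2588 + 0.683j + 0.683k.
0.0536 - 0.8905j - 0.4518k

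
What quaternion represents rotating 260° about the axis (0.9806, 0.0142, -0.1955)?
-0.6428 + 0.7512i + 0.0109j - 0.1498k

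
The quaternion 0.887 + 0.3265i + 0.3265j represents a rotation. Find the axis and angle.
axis = (√2/2, √2/2, 0), θ = 55°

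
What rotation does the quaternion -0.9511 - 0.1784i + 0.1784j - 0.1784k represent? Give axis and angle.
axis = (-√3/3, √3/3, -√3/3), θ = 324°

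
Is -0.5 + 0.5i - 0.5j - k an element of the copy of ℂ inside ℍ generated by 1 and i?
No. The quaternion -0.5 + 0.5i - 0.5j - k has j-coefficient y = -0.5 and k-coefficient z = -1, not both zero, so it does not lie in the complex subalgebra spanned by 1 and i.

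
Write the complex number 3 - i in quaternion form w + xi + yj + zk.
3 - i + 0j + 0k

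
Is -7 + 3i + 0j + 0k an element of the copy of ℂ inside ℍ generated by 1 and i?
Yes. The quaternion -7 + 3i has j- and k-coefficients y = z = 0, so it lies in the complex subalgebra spanned by 1 and i.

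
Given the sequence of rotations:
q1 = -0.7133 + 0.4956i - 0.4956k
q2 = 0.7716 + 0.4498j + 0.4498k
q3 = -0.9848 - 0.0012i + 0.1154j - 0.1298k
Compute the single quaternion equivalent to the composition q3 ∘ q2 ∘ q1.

q2 · q1 = -0.3275 + 0.1595i - 0.0979j - 0.9262k
q3 · q2 · q1 = 0.2138 - 0.2763i + 0.0368j + 0.9363k
0.2138 - 0.2763i + 0.0368j + 0.9363k


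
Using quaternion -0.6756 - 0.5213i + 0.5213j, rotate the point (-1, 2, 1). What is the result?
(-2.248, 0.752, 0.617)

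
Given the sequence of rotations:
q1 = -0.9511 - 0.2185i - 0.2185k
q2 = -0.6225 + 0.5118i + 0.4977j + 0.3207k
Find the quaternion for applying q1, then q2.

q2 · q1 = 0.774 - 0.4595i - 0.4316j - 0.0603k
0.774 - 0.4595i - 0.4316j - 0.0603k


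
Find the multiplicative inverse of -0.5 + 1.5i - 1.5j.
-0.1053 - 0.3158i + 0.3158j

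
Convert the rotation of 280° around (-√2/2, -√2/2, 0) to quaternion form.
-0.766 - 0.4545i - 0.4545j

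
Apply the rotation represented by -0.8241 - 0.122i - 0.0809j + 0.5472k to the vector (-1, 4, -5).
(3.299, 3.816, -4.069)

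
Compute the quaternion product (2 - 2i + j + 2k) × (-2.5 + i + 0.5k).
-4 + 7.5i + 0.5j - 5k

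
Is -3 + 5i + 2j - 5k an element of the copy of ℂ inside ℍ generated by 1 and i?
No. The quaternion -3 + 5i + 2j - 5k has j-coefficient y = 2 and k-coefficient z = -5, not both zero, so it does not lie in the complex subalgebra spanned by 1 and i.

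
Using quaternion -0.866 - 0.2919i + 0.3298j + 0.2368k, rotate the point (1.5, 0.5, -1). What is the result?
(1.824, -0.196, 0.368)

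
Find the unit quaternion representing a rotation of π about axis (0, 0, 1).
k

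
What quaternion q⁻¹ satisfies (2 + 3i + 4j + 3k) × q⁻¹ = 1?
0.0526 - 0.0789i - 0.1053j - 0.0789k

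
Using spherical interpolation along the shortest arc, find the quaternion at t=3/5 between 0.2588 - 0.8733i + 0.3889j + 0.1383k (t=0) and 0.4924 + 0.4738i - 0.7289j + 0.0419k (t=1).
-0.2095 - 0.7166i + 0.6644j + 0.0355k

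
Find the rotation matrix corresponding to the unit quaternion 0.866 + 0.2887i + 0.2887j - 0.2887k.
[[0.6666, 0.6667, 0.3333], [-0.3333, 0.6666, -0.6667], [-0.6667, 0.3333, 0.6666]]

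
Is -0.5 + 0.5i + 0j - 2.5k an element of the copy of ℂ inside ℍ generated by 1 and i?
No. The quaternion -0.5 + 0.5i - 2.5k has j-coefficient y = 0 and k-coefficient z = -2.5, not both zero, so it does not lie in the complex subalgebra spanned by 1 and i.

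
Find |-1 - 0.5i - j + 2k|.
2.5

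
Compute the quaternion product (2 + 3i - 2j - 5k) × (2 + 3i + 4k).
15 + 4i - 31j + 4k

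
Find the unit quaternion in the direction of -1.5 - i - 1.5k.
-0.6396 - 0.4264i - 0.6396k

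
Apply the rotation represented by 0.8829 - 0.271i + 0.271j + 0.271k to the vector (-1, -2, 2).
(1.208, -0.493, 2.701)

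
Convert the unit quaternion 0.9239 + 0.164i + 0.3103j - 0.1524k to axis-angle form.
axis = (0.4286, 0.811, -0.3983), θ = π/4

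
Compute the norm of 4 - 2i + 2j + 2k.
√28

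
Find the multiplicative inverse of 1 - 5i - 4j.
0.0238 + 0.119i + 0.0952j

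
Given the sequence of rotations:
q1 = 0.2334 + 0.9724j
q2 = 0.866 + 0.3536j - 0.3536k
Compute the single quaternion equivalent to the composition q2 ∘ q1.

q2 · q1 = -0.1417 + 0.3438i + 0.9246j - 0.0825k
-0.1417 + 0.3438i + 0.9246j - 0.0825k


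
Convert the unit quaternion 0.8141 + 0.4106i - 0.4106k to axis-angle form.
axis = (√2/2, 0, -√2/2), θ = 71°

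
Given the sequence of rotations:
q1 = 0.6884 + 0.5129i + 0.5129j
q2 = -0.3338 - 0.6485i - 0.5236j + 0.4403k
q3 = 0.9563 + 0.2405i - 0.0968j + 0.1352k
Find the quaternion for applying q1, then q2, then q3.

q2 · q1 = 0.3714 - 0.8435i - 0.3058j + 0.239k
q3 · q2 · q1 = 0.4961 - 0.6991i - 0.4999j + 0.1236k
0.4961 - 0.6991i - 0.4999j + 0.1236k


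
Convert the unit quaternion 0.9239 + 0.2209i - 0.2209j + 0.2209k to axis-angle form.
axis = (√3/3, -√3/3, √3/3), θ = π/4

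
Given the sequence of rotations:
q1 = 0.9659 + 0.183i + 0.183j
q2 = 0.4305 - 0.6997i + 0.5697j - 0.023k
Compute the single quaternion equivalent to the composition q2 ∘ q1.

q2 · q1 = 0.4396 - 0.5928i + 0.6248j - 0.2545k
0.4396 - 0.5928i + 0.6248j - 0.2545k


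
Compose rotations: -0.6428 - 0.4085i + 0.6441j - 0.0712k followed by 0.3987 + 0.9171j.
-0.847 - 0.2282i - 0.3327j + 0.3462k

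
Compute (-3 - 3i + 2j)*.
-3 + 3i - 2j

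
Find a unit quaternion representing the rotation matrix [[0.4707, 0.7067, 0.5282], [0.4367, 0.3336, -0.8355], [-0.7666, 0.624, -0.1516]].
0.6428 + 0.5676i + 0.5036j - 0.105k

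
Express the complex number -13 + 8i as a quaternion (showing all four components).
-13 + 8i + 0j + 0k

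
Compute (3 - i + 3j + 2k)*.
3 + i - 3j - 2k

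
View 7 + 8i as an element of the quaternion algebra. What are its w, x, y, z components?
7 + 8i + 0j + 0k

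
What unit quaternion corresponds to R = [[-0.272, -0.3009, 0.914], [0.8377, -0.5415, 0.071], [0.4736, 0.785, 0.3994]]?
0.3827 + 0.4664i + 0.2877j + 0.7438k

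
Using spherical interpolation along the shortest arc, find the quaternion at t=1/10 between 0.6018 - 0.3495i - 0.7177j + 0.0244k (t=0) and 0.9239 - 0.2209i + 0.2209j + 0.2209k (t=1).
0.6757 - 0.354i - 0.6448j + 0.0497k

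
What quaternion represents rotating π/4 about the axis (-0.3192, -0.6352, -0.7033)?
0.9239 - 0.1222i - 0.2431j - 0.2691k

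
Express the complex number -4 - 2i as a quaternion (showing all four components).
-4 - 2i + 0j + 0k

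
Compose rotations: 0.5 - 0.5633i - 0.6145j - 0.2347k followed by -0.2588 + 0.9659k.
0.0973 + 0.7393i - 0.3851j + 0.5437k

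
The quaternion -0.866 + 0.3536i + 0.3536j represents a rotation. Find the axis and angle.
axis = (√2/2, √2/2, 0), θ = 5π/3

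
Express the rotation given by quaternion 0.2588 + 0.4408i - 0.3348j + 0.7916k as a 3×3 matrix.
[[-0.4774, -0.7049, 0.5246], [0.1146, -0.6419, -0.7582], [0.8712, -0.3019, 0.3872]]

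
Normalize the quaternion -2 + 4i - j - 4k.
-0.3288 + 0.6576i - 0.1644j - 0.6576k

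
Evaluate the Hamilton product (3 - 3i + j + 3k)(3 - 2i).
3 - 15i - 3j + 11k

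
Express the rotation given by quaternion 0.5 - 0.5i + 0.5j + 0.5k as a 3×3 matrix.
[[0, -1, 0], [0, 0, 1], [-1, 0, 0]]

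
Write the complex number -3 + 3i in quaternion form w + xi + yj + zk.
-3 + 3i + 0j + 0k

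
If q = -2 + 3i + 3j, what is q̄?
-2 - 3i - 3j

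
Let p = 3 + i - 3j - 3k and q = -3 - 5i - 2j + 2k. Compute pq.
-4 - 30i + 16j - 2k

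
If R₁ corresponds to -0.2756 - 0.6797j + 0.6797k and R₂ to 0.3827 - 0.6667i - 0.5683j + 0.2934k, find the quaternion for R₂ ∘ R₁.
-0.6912 - 0.0031i + 0.3497j + 0.6324k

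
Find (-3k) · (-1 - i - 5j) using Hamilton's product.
-15i + 3j + 3k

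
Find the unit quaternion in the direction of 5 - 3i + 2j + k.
0.8006 - 0.4804i + 0.3203j + 0.1601k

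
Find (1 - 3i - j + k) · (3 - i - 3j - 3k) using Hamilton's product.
-4i - 16j + 8k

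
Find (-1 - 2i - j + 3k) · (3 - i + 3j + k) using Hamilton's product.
-5 - 15i - 7j + k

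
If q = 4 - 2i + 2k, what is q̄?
4 + 2i - 2k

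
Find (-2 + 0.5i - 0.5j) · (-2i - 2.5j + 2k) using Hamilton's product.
-0.25 + 3i + 4j - 6.25k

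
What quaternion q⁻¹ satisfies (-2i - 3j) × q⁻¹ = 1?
0.1538i + 0.2308j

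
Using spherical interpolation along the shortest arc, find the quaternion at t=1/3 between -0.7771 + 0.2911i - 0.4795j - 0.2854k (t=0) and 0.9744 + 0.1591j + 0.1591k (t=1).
-0.8672 + 0.1986i - 0.3822j - 0.2498k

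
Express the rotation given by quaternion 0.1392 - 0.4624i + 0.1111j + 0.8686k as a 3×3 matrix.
[[-0.5336, -0.3446, -0.7724], [0.1391, -0.9366, 0.3217], [-0.8342, 0.0643, 0.5477]]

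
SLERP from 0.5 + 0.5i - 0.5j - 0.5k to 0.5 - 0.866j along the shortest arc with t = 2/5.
0.5432 + 0.323i - 0.7045j - 0.323k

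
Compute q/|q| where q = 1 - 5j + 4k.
0.1543 - 0.7715j + 0.6172k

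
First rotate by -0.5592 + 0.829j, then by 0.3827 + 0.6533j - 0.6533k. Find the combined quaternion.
-0.7556 + 0.5416i - 0.0481j + 0.3653k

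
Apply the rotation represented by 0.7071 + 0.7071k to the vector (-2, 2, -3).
(-2, -2, -3)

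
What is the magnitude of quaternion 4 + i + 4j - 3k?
√42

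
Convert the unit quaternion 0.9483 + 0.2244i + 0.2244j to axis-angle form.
axis = (√2/2, √2/2, 0), θ = 37°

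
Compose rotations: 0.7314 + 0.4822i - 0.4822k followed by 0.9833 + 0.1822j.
0.7192 + 0.3863i + 0.1333j - 0.562k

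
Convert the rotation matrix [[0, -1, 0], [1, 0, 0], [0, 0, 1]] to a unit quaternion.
0.7071 + 0.7071k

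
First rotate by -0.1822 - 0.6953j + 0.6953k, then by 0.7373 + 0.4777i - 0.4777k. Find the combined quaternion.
0.1978 - 0.4192i - 0.8448j + 0.2675k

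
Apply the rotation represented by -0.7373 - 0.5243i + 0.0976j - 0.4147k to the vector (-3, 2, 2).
(-2.757, -3.023, 0.51)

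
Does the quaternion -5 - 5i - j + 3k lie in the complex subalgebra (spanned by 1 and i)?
No. The quaternion -5 - 5i - j + 3k has j-coefficient y = -1 and k-coefficient z = 3, not both zero, so it does not lie in the complex subalgebra spanned by 1 and i.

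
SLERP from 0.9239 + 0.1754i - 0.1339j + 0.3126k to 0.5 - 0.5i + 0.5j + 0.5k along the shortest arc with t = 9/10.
0.5819 - 0.4471i + 0.4522j + 0.5069k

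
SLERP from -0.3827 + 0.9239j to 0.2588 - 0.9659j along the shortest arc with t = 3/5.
-0.309 + 0.9511j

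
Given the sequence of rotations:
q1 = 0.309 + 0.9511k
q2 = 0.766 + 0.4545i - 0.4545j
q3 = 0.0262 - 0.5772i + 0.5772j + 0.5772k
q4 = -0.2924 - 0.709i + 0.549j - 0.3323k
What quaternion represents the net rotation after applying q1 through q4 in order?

q2 · q1 = 0.2367 - 0.2918i - 0.5727j + 0.7285k
q3 · q2 · q1 = -0.2522 + 0.6068i + 0.3737j + 0.6547k
q4 · q3 · q2 · q1 = 0.5164 + 0.485i + 0.0148j - 0.7057k
0.5164 + 0.485i + 0.0148j - 0.7057k


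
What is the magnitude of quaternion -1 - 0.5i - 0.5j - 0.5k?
1.323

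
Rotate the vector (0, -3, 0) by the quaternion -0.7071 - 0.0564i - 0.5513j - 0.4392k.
(1.677, -1.824, -1.692)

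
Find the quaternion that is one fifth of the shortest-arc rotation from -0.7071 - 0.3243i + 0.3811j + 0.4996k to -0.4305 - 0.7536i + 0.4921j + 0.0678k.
-0.6757 - 0.4301i + 0.4204j + 0.4263k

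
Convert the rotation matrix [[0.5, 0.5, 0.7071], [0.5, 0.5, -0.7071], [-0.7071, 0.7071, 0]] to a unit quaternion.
0.7071 + 0.5i + 0.5j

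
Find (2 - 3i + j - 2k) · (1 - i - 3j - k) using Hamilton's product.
-12i - 6j + 6k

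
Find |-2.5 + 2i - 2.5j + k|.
4.183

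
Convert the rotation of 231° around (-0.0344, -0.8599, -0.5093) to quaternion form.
-0.4305 - 0.031i - 0.7761j - 0.4597k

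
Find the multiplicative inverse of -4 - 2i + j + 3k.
-0.1333 + 0.0667i - 0.0333j - 0.1k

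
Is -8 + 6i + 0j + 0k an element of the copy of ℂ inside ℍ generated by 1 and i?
Yes. The quaternion -8 + 6i has j- and k-coefficients y = z = 0, so it lies in the complex subalgebra spanned by 1 and i.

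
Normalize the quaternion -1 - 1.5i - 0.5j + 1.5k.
-0.417 - 0.6255i - 0.2085j + 0.6255k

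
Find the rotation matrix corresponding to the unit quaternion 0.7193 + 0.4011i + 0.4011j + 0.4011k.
[[0.3565, -0.2553, 0.8988], [0.8988, 0.3565, -0.2553], [-0.2553, 0.8988, 0.3565]]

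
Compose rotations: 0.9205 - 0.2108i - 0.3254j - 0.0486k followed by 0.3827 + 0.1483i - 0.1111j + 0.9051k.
0.3914 + 0.3558i - 0.4104j + 0.7429k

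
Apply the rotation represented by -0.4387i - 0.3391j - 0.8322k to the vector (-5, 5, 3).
(6.754, -3.645, 0.326)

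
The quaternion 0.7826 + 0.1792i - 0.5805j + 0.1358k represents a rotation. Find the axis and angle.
axis = (0.2879, -0.9325, 0.2181), θ = 77°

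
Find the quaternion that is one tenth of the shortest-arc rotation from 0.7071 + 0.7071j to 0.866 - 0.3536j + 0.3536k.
0.7803 + 0.6237j + 0.0454k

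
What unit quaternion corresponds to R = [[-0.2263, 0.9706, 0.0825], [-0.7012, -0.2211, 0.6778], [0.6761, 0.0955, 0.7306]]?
0.5664 - 0.257i - 0.262j - 0.7379k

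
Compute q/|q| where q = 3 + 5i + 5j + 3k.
0.3638 + 0.6063i + 0.6063j + 0.3638k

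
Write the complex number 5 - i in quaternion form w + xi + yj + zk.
5 - i + 0j + 0k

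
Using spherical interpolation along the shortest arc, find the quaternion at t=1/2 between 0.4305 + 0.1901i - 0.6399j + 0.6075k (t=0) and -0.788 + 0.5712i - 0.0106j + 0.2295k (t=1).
0.8274 - 0.2588i - 0.4273j + 0.2567k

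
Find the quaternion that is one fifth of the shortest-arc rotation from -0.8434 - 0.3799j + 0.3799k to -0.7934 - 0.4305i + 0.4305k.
-0.8569 - 0.091i - 0.3104j + 0.4014k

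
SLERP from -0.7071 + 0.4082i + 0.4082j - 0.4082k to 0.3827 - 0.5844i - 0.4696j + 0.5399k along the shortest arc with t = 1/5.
-0.6497 + 0.4497i + 0.4261j - 0.4405k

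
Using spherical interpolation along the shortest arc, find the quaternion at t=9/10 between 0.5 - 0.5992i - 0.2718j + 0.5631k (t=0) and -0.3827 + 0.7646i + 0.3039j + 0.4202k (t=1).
0.4181 - 0.787i - 0.3169j - 0.3246k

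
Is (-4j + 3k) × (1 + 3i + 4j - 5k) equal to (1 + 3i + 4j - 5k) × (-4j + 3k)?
No: pq = 31 + 8i + 5j + 15k ≠ 31 - 8i - 13j - 9k = qp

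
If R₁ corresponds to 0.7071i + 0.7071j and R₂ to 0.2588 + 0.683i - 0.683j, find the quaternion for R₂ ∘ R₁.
0.183i + 0.183j + 0.9659k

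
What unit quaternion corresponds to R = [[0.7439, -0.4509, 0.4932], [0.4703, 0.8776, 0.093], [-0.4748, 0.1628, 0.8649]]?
0.9336 + 0.0187i + 0.2592j + 0.2467k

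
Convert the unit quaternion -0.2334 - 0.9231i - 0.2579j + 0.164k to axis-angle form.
axis = (-0.9493, -0.2652, 0.1687), θ = 207°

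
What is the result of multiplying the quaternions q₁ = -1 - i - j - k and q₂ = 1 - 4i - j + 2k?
-4 + 6j - 6k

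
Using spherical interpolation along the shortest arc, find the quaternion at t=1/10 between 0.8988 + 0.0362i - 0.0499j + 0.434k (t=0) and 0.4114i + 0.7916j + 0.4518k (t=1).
0.8682 + 0.0932i + 0.0638j + 0.4832k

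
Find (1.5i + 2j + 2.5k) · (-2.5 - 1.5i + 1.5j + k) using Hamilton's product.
-3.25 - 5.5i - 10.25j - k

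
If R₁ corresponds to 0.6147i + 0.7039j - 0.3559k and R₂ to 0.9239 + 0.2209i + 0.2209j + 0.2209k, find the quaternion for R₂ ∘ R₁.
-0.2127 + 0.3338i + 0.8647j - 0.3091k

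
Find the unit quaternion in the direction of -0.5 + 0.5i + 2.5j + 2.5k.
-0.1387 + 0.1387i + 0.6934j + 0.6934k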